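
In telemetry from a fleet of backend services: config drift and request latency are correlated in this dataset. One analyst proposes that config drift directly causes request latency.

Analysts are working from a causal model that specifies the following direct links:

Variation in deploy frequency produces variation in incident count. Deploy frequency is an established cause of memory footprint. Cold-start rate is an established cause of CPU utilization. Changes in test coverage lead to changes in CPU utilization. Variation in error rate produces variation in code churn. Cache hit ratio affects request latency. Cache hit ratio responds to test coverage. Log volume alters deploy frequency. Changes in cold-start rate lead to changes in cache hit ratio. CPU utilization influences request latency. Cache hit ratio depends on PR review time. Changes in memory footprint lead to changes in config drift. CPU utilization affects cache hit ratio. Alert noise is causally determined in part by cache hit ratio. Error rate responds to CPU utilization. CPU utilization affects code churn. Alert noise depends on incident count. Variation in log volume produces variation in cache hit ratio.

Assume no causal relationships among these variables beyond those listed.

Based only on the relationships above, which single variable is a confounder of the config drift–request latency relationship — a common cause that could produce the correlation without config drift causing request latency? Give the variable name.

log volume

Log volume has a causal path to config drift (log volume → deploy frequency → memory footprint → config drift) and a separate causal path to request latency (log volume → cache hit ratio → request latency), so it is a common cause of both.
No stated relationship gives config drift a causal route to request latency, so the correlation is explained by the shared upstream cause rather than a direct effect.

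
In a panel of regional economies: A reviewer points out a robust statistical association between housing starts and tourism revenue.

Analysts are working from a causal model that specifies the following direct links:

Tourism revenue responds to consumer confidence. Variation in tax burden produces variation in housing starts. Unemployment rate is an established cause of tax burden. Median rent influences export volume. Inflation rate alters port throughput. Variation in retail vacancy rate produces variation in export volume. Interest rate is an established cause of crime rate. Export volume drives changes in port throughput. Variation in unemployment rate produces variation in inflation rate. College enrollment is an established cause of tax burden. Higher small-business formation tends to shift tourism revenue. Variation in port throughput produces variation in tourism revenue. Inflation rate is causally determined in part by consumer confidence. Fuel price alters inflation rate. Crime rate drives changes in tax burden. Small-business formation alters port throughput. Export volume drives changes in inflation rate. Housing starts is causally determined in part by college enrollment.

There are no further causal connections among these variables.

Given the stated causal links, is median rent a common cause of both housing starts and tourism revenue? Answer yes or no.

no

Median rent has no stated causal path to housing starts. A confounder must cause both variables, so median rent does not qualify.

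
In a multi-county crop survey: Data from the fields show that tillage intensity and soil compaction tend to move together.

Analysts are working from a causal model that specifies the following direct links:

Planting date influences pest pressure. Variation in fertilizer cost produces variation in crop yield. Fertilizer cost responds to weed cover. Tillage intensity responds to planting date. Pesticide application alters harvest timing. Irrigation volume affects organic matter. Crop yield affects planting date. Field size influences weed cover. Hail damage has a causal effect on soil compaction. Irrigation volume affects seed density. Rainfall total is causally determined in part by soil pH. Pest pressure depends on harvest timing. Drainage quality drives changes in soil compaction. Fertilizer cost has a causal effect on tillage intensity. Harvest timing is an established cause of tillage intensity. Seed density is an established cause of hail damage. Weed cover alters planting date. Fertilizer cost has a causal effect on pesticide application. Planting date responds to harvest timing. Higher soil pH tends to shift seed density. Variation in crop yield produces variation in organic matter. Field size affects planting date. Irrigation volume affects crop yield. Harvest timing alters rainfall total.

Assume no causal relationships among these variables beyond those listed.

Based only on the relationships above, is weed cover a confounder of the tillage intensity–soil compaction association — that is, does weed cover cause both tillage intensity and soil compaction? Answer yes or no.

Weed cover has no stated causal path to soil compaction. A confounder must cause both variables, so weed cover does not qualify.

no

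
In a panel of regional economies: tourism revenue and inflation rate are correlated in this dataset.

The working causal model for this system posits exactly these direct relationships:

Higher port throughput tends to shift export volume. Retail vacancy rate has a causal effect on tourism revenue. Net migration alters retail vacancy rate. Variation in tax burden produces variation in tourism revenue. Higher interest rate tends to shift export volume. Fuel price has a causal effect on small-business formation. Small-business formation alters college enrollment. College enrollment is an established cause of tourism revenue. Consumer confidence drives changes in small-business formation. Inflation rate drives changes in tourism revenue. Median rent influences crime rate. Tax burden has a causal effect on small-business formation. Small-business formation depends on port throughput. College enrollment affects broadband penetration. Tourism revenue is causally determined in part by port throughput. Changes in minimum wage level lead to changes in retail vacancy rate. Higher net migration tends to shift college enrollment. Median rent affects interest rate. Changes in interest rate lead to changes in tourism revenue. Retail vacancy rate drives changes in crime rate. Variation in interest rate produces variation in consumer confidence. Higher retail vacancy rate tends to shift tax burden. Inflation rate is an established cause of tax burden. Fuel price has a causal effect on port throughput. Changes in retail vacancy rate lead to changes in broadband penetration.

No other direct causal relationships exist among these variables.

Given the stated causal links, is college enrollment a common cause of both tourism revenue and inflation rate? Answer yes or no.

no

College enrollment has no stated causal path to inflation rate. A confounder must cause both variables, so college enrollment does not qualify.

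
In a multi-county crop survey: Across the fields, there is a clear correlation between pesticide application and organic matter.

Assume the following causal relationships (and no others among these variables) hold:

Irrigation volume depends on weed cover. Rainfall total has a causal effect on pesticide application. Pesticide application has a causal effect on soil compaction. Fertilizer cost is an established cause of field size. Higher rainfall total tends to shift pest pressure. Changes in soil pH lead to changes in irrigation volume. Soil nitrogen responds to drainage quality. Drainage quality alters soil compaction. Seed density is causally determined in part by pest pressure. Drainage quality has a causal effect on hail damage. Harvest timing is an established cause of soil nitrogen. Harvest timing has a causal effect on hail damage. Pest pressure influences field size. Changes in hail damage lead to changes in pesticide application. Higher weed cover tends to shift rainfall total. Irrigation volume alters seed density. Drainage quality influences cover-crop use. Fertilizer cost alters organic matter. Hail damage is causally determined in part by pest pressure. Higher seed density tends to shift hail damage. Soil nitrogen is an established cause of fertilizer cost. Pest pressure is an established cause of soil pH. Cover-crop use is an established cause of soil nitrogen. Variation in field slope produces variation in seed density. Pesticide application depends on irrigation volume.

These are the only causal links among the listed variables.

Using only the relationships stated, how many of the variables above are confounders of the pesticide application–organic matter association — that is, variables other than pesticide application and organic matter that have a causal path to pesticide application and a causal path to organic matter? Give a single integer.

The common causes are: drainage quality (to pesticide application via drainage quality → hail damage → pesticide application; to organic matter via drainage quality → soil nitrogen → fertilizer cost → organic matter); harvest timing (to pesticide application via harvest timing → hail damage → pesticide application; to organic matter via harvest timing → soil nitrogen → fertilizer cost → organic matter).
Every other variable lacks a causal path to at least one of pesticide application and organic matter.

2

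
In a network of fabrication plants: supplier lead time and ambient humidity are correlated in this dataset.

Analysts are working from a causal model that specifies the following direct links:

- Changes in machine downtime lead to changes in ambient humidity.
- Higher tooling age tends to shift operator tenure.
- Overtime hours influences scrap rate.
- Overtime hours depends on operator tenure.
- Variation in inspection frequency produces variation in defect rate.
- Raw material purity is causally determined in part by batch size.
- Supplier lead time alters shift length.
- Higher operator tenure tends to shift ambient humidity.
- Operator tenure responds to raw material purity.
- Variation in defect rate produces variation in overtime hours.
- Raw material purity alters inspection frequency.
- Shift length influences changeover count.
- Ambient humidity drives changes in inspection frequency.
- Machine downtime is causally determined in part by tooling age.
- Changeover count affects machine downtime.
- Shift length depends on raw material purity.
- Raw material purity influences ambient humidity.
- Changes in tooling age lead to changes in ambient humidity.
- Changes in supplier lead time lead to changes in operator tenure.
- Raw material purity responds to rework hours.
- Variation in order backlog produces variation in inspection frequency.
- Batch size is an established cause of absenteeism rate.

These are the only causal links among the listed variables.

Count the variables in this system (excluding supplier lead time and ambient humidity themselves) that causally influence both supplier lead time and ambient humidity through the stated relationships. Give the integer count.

No listed variable has a causal path to both supplier lead time and ambient humidity, so there are no common causes.

0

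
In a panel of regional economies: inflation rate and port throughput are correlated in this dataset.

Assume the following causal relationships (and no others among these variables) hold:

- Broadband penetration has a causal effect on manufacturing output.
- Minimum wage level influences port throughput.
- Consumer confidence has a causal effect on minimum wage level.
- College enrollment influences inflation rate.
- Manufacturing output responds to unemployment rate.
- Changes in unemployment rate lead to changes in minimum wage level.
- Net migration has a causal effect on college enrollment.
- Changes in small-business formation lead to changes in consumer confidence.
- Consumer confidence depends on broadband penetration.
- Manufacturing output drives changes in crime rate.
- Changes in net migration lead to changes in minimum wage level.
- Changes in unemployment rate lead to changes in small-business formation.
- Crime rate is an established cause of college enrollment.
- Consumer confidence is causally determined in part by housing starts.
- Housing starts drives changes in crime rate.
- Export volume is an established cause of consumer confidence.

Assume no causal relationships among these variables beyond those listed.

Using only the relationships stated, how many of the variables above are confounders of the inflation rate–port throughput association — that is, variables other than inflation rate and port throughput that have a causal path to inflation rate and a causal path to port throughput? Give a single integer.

4

The common causes are: broadband penetration (to inflation rate via broadband penetration → manufacturing output → crime rate → college enrollment → inflation rate; to port throughput via broadband penetration → consumer confidence → minimum wage level → port throughput); housing starts (to inflation rate via housing starts → crime rate → college enrollment → inflation rate; to port throughput via housing starts → consumer confidence → minimum wage level → port throughput); net migration (to inflation rate via net migration → college enrollment → inflation rate; to port throughput via net migration → minimum wage level → port throughput); unemployment rate (to inflation rate via unemployment rate → manufacturing output → crime rate → college enrollment → inflation rate; to port throughput via unemployment rate → minimum wage level → port throughput).
Every other variable lacks a causal path to at least one of inflation rate and port throughput.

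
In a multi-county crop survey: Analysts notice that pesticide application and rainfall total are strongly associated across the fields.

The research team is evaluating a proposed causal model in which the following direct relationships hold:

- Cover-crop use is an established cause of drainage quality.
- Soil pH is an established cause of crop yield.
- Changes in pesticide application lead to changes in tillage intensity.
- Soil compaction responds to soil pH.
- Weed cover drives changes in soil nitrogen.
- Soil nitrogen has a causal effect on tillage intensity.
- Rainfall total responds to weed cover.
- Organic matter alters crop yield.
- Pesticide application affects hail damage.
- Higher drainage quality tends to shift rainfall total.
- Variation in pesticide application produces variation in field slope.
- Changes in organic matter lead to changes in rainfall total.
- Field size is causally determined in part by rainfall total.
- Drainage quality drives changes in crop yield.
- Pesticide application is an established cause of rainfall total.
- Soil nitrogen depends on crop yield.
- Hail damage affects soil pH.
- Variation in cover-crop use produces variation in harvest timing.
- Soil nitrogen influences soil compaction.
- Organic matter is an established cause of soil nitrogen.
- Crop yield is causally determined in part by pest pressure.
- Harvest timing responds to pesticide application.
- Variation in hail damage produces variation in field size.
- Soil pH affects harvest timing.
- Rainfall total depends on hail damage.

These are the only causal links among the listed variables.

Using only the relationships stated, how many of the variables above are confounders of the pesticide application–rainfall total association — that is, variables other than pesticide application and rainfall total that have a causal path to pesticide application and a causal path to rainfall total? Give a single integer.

0

No listed variable has a causal path to both pesticide application and rainfall total, so there are no common causes.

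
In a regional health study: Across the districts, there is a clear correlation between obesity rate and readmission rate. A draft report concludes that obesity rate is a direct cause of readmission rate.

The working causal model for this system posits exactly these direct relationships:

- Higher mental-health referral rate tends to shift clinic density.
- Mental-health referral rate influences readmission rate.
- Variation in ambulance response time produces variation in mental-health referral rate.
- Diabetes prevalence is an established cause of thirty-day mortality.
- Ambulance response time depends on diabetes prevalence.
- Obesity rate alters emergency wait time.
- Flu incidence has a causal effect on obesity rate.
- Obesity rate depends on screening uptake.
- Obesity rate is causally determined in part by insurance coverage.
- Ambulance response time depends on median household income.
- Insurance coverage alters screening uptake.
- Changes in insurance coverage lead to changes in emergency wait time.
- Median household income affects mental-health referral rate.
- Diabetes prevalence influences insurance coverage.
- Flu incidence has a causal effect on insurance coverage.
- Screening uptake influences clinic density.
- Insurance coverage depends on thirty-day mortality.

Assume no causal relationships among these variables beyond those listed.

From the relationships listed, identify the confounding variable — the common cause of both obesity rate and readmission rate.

diabetes prevalence

Diabetes prevalence has a causal path to obesity rate (diabetes prevalence → insurance coverage → obesity rate) and a separate causal path to readmission rate (diabetes prevalence → ambulance response time → mental-health referral rate → readmission rate), so it is a common cause of both.
No stated relationship gives obesity rate a causal route to readmission rate, so the correlation is explained by the shared upstream cause rather than a direct effect.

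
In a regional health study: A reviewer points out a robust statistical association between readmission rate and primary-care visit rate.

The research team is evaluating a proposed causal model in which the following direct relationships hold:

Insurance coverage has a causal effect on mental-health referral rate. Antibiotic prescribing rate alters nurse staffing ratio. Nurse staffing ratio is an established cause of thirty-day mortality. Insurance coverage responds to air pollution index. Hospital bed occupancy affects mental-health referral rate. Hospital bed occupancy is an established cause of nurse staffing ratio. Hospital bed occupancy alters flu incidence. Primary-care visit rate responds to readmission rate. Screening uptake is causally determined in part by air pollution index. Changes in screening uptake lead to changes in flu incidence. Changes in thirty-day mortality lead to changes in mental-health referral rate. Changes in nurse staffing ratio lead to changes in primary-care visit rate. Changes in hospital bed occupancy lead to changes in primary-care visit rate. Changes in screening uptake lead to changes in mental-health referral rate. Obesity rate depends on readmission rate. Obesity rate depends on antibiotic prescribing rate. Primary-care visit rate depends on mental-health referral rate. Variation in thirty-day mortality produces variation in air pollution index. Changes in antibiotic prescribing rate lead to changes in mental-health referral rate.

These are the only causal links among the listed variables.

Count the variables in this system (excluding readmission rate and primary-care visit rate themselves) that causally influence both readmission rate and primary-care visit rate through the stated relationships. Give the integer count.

No listed variable has a causal path to both readmission rate and primary-care visit rate, so there are no common causes.

0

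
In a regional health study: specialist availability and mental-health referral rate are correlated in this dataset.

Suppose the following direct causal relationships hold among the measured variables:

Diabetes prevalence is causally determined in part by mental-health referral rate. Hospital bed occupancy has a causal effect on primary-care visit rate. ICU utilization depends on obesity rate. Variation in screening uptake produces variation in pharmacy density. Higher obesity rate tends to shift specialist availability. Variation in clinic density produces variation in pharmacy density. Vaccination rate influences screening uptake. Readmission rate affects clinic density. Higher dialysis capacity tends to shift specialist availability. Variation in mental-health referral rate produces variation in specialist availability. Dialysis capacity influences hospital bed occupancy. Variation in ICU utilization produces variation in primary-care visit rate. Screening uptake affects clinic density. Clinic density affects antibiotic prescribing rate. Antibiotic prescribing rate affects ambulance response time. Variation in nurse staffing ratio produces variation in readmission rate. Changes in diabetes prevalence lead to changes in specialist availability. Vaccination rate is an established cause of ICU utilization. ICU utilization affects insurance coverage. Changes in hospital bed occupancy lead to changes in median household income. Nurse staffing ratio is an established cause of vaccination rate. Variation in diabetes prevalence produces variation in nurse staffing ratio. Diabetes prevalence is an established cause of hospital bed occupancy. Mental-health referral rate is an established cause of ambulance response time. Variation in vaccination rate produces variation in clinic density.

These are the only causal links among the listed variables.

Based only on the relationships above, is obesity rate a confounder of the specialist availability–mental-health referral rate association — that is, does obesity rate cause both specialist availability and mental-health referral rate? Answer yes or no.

Obesity rate has no stated causal path to mental-health referral rate. A confounder must cause both variables, so obesity rate does not qualify.

no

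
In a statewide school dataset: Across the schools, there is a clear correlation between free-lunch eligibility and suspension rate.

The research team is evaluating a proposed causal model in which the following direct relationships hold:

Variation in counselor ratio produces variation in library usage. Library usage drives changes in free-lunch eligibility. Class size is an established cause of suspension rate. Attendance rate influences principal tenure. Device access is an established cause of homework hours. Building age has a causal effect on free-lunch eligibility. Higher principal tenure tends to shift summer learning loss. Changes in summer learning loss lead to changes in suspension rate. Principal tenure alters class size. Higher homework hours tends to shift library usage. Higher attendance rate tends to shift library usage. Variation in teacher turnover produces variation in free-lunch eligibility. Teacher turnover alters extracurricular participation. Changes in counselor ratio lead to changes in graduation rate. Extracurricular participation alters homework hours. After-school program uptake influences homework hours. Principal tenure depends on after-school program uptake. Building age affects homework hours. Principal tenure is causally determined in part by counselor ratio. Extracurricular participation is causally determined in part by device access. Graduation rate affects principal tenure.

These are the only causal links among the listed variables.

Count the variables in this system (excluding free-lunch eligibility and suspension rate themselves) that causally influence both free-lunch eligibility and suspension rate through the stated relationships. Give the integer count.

The common causes are: after-school program uptake (to free-lunch eligibility via after-school program uptake → homework hours → library usage → free-lunch eligibility; to suspension rate via after-school program uptake → principal tenure → summer learning loss → suspension rate); attendance rate (to free-lunch eligibility via attendance rate → library usage → free-lunch eligibility; to suspension rate via attendance rate → principal tenure → summer learning loss → suspension rate); counselor ratio (to free-lunch eligibility via counselor ratio → library usage → free-lunch eligibility; to suspension rate via counselor ratio → principal tenure → summer learning loss → suspension rate).
Every other variable lacks a causal path to at least one of free-lunch eligibility and suspension rate.

3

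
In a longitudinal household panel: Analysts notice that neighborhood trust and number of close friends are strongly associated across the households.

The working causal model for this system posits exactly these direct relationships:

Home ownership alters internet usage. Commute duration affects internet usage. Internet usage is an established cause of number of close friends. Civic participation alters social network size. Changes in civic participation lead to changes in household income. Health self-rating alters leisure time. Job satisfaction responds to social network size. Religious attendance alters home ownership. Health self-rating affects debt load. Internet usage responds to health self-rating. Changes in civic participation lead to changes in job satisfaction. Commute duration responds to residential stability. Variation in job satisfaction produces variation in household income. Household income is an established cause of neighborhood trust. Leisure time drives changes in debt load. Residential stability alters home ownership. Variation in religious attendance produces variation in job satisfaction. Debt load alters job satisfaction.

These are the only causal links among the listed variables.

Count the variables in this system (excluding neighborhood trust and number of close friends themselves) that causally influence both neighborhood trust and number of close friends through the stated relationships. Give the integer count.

The common causes are: health self-rating (to neighborhood trust via health self-rating → debt load → job satisfaction → household income → neighborhood trust; to number of close friends via health self-rating → internet usage → number of close friends); religious attendance (to neighborhood trust via religious attendance → job satisfaction → household income → neighborhood trust; to number of close friends via religious attendance → home ownership → internet usage → number of close friends).
Every other variable lacks a causal path to at least one of neighborhood trust and number of close friends.

2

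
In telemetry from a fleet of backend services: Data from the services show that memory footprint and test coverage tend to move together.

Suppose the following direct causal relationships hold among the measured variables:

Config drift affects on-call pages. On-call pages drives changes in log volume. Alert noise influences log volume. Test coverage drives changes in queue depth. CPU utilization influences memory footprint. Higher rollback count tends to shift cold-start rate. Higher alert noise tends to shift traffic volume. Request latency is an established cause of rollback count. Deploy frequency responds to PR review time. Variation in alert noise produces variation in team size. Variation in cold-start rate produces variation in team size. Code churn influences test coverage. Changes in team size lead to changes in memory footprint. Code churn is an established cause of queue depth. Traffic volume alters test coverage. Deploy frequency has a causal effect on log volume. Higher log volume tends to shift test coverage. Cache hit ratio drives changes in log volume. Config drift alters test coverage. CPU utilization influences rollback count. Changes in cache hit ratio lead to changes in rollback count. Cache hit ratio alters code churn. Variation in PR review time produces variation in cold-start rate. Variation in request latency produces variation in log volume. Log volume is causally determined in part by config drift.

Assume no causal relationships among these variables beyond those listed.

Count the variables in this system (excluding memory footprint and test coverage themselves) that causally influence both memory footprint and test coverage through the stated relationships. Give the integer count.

4

The common causes are: PR review time (to memory footprint via PR review time → cold-start rate → team size → memory footprint; to test coverage via PR review time → deploy frequency → log volume → test coverage); alert noise (to memory footprint via alert noise → team size → memory footprint; to test coverage via alert noise → traffic volume → test coverage); cache hit ratio (to memory footprint via cache hit ratio → rollback count → cold-start rate → team size → memory footprint; to test coverage via cache hit ratio → code churn → test coverage); request latency (to memory footprint via request latency → rollback count → cold-start rate → team size → memory footprint; to test coverage via request latency → log volume → test coverage).
Every other variable lacks a causal path to at least one of memory footprint and test coverage.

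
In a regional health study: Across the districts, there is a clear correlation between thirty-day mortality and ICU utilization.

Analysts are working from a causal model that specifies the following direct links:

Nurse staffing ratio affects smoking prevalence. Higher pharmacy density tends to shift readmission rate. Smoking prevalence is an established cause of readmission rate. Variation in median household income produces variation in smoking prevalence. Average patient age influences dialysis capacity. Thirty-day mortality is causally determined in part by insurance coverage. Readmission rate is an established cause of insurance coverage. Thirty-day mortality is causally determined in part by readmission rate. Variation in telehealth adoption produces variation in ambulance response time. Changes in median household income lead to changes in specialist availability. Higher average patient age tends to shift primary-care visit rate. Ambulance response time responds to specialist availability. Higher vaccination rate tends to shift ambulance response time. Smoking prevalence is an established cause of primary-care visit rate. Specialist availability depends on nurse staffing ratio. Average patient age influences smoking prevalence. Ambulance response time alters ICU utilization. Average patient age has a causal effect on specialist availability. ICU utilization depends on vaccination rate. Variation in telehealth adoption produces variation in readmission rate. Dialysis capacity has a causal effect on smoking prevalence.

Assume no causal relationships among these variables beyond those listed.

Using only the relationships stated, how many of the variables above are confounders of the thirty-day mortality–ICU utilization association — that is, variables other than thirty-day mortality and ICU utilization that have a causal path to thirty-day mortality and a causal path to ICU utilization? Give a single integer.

The common causes are: average patient age (to thirty-day mortality via average patient age → smoking prevalence → readmission rate → thirty-day mortality; to ICU utilization via average patient age → specialist availability → ambulance response time → ICU utilization); median household income (to thirty-day mortality via median household income → smoking prevalence → readmission rate → thirty-day mortality; to ICU utilization via median household income → specialist availability → ambulance response time → ICU utilization); nurse staffing ratio (to thirty-day mortality via nurse staffing ratio → smoking prevalence → readmission rate → thirty-day mortality; to ICU utilization via nurse staffing ratio → specialist availability → ambulance response time → ICU utilization); telehealth adoption (to thirty-day mortality via telehealth adoption → readmission rate → thirty-day mortality; to ICU utilization via telehealth adoption → ambulance response time → ICU utilization).
Every other variable lacks a causal path to at least one of thirty-day mortality and ICU utilization.

4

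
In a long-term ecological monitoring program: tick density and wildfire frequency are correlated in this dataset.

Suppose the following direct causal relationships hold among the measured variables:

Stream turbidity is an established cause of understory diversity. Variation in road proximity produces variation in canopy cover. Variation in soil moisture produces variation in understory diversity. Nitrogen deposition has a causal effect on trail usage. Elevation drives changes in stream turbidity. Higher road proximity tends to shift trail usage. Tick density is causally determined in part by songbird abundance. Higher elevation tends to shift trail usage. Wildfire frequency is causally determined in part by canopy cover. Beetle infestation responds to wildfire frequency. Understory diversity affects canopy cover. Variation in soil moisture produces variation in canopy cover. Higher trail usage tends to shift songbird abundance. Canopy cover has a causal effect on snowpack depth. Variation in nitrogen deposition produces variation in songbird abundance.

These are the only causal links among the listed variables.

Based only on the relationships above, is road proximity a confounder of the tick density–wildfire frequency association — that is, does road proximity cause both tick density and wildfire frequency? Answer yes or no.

yes

Road proximity has a causal path to tick density (road proximity → trail usage → songbird abundance → tick density) and to wildfire frequency (road proximity → canopy cover → wildfire frequency), so it is a common cause of both — a confounder.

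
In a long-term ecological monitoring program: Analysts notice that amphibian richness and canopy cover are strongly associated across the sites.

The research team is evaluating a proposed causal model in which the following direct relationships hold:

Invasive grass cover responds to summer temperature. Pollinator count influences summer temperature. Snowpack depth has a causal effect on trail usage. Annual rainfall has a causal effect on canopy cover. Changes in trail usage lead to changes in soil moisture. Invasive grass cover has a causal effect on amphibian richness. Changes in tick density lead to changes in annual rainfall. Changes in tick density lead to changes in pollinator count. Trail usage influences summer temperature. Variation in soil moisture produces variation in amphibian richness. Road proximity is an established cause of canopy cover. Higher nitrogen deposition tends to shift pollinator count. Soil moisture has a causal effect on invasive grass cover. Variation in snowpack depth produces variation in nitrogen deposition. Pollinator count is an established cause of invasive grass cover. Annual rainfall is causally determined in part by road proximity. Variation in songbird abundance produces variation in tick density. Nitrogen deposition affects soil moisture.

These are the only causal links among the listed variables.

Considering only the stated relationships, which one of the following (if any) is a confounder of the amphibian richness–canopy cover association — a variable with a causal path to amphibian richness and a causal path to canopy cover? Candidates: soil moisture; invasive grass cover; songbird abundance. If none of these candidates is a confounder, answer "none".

songbird abundance

Songbird abundance causes amphibian richness (songbird abundance → tick density → pollinator count → invasive grass cover → amphibian richness) and also causes canopy cover (songbird abundance → tick density → annual rainfall → canopy cover); it is a common cause of both.
Each of the other candidates lacks a causal path to at least one of amphibian richness and canopy cover, so they do not confound the relationship.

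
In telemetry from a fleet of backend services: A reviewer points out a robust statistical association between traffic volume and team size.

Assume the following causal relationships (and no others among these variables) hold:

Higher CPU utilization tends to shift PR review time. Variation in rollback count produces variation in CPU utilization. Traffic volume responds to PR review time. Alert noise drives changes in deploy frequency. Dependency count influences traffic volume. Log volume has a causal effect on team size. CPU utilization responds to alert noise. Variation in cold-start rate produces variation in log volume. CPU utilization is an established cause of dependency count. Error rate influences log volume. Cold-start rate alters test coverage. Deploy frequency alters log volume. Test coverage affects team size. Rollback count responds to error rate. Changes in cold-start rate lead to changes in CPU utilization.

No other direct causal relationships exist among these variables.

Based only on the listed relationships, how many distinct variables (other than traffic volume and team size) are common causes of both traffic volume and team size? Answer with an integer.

The common causes are: alert noise (to traffic volume via alert noise → CPU utilization → PR review time → traffic volume; to team size via alert noise → deploy frequency → log volume → team size); cold-start rate (to traffic volume via cold-start rate → CPU utilization → PR review time → traffic volume; to team size via cold-start rate → test coverage → team size); error rate (to traffic volume via error rate → rollback count → CPU utilization → PR review time → traffic volume; to team size via error rate → log volume → team size).
Every other variable lacks a causal path to at least one of traffic volume and team size.

3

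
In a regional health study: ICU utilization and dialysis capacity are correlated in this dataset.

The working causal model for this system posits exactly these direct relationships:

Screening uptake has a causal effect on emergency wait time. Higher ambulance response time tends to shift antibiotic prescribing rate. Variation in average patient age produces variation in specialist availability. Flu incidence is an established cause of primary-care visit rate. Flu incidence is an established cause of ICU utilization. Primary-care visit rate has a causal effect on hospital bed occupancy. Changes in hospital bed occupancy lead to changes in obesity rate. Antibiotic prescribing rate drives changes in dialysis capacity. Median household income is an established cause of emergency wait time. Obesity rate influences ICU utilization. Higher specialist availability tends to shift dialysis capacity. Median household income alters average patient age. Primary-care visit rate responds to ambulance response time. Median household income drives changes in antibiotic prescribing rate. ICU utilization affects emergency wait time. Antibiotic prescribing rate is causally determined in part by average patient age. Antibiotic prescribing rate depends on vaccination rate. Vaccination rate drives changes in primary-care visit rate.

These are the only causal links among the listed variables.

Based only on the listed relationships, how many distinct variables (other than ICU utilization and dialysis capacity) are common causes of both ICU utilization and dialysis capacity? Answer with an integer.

The common causes are: ambulance response time (to ICU utilization via ambulance response time → primary-care visit rate → hospital bed occupancy → obesity rate → ICU utilization; to dialysis capacity via ambulance response time → antibiotic prescribing rate → dialysis capacity); vaccination rate (to ICU utilization via vaccination rate → primary-care visit rate → hospital bed occupancy → obesity rate → ICU utilization; to dialysis capacity via vaccination rate → antibiotic prescribing rate → dialysis capacity).
Every other variable lacks a causal path to at least one of ICU utilization and dialysis capacity.

2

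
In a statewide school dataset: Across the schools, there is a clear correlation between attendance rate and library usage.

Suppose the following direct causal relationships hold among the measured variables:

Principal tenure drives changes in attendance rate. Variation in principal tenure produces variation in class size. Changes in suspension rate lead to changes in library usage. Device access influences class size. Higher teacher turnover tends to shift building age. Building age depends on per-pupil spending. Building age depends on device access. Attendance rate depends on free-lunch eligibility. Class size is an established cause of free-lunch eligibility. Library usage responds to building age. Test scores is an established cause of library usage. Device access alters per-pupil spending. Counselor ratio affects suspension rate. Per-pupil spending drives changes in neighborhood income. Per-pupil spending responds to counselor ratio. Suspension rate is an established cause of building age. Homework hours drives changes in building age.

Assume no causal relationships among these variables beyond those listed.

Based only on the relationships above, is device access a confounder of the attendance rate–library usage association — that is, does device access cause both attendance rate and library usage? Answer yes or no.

yes

Device access has a causal path to attendance rate (device access → class size → free-lunch eligibility → attendance rate) and to library usage (device access → building age → library usage), so it is a common cause of both — a confounder.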